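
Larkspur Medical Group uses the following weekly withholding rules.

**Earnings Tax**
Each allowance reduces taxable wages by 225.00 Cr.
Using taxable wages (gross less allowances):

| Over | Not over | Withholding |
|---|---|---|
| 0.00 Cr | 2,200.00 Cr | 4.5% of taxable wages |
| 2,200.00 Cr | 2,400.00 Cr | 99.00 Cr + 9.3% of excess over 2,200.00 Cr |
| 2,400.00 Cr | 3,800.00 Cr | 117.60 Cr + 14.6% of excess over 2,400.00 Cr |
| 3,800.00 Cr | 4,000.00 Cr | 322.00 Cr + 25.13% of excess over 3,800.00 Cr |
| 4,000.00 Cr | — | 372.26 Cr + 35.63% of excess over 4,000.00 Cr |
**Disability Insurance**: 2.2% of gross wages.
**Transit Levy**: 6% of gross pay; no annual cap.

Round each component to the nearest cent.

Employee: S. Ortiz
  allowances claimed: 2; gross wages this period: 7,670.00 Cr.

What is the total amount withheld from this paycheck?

2,148.49 Cr

Earnings Tax: taxable = 7,670.00 Cr − 2×225.00 Cr = 7,220.00 Cr
  372.26 Cr + 35.63% × (7,220.00 Cr − 4,000.00 Cr) = 372.26 Cr + 35.63% × 3,220.00 Cr = 1,519.55 Cr
Disability Insurance: 2.2% × 7,670.00 Cr = 168.74 Cr
Transit Levy: 6% × 7,670.00 Cr = 460.20 Cr
Total: 1,519.55 Cr + 168.74 Cr + 460.20 Cr = 2,148.49 Cr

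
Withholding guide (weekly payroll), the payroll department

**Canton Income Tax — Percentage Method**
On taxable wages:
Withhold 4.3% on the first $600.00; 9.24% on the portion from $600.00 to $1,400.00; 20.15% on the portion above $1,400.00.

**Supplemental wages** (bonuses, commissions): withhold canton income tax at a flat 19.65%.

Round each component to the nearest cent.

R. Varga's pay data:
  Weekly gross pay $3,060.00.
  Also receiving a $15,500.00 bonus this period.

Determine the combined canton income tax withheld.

Canton Income Tax: taxable = $3,060.00
  $99.72 + 20.15% × ($3,060.00 − $1,400.00) = $99.72 + 20.15% × $1,660.00 = $434.21
Supplemental (19.65% flat on bonus): 19.65% × $15,500.00 = $3,045.75
Total canton income tax: $434.21 + $3,045.75 = $3,479.96

$3,479.96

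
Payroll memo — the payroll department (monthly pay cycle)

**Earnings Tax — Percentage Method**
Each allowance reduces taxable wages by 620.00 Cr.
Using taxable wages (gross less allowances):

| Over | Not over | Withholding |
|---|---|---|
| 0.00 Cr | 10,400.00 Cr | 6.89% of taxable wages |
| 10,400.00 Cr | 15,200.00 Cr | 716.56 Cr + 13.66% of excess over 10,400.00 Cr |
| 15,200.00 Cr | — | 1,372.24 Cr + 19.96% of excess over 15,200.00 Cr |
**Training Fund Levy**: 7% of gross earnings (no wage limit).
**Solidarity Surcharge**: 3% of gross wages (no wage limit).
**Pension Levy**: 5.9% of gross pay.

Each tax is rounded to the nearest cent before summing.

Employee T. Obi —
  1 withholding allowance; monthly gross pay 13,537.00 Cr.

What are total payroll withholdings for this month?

Earnings Tax: taxable = 13,537.00 Cr − 1×620.00 Cr = 12,917.00 Cr
  716.56 Cr + 13.66% × (12,917.00 Cr − 10,400.00 Cr) = 716.56 Cr + 13.66% × 2,517.00 Cr = 1,060.38 Cr
Training Fund Levy: 7% × 13,537.00 Cr = 947.59 Cr
Solidarity Surcharge: 3% × 13,537.00 Cr = 406.11 Cr
Pension Levy: 5.9% × 13,537.00 Cr = 798.68 Cr
Total: 1,060.38 Cr + 947.59 Cr + 406.11 Cr + 798.68 Cr = 3,212.76 Cr

3,212.76 Cr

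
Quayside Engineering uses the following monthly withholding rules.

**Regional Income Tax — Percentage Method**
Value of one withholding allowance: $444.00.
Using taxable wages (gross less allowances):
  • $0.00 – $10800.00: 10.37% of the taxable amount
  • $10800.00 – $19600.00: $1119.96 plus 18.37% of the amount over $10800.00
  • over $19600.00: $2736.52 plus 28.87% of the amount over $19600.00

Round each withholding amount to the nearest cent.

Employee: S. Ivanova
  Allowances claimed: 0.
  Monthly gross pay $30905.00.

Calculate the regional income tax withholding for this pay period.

$6000.27

Regional Income Tax: taxable = $30905.00
  $2736.52 + 28.87% × ($30905.00 − $19600.00) = $2736.52 + 28.87% × $11305.00 = $6000.27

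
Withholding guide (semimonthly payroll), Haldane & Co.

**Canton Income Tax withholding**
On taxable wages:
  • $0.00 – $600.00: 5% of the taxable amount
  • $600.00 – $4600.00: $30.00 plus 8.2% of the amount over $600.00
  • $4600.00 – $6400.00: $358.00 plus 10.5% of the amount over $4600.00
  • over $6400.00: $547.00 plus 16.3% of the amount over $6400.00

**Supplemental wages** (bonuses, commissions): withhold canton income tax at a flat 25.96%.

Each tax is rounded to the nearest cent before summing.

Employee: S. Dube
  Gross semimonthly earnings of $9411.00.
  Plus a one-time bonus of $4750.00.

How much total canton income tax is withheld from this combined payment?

Canton Income Tax: taxable = $9411.00
  $547.00 + 16.3% × ($9411.00 − $6400.00) = $547.00 + 16.3% × $3011.00 = $1037.79
Supplemental (25.96% flat on bonus): 25.96% × $4750.00 = $1233.10
Total canton income tax: $1037.79 + $1233.10 = $2270.89

$2270.89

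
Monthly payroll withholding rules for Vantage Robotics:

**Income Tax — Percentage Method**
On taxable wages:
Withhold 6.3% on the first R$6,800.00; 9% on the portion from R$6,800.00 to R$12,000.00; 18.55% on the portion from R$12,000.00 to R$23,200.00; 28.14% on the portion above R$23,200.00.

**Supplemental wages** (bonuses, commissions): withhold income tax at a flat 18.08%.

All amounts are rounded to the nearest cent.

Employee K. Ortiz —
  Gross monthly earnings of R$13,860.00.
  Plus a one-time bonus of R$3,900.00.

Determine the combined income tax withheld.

Income Tax: taxable = R$13,860.00
  R$896.40 + 18.55% × (R$13,860.00 − R$12,000.00) = R$896.40 + 18.55% × R$1,860.00 = R$1,241.43
Supplemental (18.08% flat on bonus): 18.08% × R$3,900.00 = R$705.12
Total income tax: R$1,241.43 + R$705.12 = R$1,946.55

R$1,946.55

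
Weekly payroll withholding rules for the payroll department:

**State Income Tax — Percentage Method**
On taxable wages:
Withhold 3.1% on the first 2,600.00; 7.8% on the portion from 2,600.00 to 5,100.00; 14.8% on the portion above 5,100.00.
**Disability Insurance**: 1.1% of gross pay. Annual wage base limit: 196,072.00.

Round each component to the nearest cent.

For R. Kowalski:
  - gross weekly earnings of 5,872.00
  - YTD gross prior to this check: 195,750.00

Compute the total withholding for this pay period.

393.40

State Income Tax: taxable = 5,872.00
  275.60 + 14.8% × (5,872.00 − 5,100.00) = 275.60 + 14.8% × 772.00 = 389.86
Disability Insurance: cap 196,072.00 − YTD 195,750.00 = 322.00 subject; 1.1% × 322.00 = 3.54
Total: 389.86 + 3.54 = 393.40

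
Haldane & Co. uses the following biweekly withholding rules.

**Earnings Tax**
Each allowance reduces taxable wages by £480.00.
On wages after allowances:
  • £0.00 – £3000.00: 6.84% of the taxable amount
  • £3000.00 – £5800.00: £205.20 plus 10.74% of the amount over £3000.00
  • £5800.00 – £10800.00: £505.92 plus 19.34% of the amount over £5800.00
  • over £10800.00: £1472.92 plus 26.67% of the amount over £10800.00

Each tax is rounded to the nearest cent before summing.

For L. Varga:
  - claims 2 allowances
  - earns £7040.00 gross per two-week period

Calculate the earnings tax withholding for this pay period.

Earnings Tax: taxable = £7040.00 − 2×£480.00 = £6080.00
  £505.92 + 19.34% × (£6080.00 − £5800.00) = £505.92 + 19.34% × £280.00 = £560.07

£560.07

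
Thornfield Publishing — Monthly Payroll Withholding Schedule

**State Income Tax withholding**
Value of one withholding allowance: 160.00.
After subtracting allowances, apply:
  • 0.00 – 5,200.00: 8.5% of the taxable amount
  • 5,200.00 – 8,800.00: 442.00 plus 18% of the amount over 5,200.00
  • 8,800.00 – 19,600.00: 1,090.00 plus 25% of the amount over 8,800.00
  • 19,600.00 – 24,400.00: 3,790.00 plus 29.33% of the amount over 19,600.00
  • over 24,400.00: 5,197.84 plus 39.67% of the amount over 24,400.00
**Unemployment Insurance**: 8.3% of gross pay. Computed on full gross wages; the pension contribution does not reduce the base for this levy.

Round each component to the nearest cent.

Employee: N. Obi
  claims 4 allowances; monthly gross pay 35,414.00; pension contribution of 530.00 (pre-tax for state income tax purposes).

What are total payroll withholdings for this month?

12,042.31

State Income Tax: taxable = 35,414.00 − 530.00 − 4×160.00 = 34,244.00
  5,197.84 + 39.67% × (34,244.00 − 24,400.00) = 5,197.84 + 39.67% × 9,844.00 = 9,102.95
Unemployment Insurance: 8.3% × 35,414.00 = 2,939.36
Total: 9,102.95 + 2,939.36 = 12,042.31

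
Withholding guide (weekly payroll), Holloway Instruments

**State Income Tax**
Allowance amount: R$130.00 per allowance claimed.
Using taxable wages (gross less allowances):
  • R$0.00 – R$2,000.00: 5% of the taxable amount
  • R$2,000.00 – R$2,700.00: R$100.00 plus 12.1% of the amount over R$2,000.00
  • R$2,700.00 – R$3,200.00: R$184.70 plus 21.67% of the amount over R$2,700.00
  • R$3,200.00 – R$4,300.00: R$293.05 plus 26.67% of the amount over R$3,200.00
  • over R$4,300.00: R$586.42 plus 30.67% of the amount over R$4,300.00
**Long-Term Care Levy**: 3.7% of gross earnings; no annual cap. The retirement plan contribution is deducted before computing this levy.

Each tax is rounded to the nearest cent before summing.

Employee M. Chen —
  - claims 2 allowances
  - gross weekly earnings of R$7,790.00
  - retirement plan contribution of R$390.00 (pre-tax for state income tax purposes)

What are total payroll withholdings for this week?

State Income Tax: taxable = R$7,790.00 − R$390.00 − 2×R$130.00 = R$7,140.00
  R$586.42 + 30.67% × (R$7,140.00 − R$4,300.00) = R$586.42 + 30.67% × R$2,840.00 = R$1,457.45
Long-Term Care Levy: 3.7% × R$7,400.00 = R$273.80
Total: R$1,457.45 + R$273.80 = R$1,731.25

R$1,731.25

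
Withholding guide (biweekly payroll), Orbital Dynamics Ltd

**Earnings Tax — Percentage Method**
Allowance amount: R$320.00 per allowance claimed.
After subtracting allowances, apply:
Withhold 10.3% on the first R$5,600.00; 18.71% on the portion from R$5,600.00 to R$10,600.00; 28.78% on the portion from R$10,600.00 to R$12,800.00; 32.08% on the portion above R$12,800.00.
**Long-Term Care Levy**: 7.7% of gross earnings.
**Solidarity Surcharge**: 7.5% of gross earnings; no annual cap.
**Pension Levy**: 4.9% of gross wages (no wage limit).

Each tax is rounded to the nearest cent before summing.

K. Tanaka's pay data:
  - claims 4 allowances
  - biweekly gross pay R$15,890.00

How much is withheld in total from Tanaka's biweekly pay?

Earnings Tax: taxable = R$15,890.00 − 4×R$320.00 = R$14,610.00
  R$2,145.46 + 32.08% × (R$14,610.00 − R$12,800.00) = R$2,145.46 + 32.08% × R$1,810.00 = R$2,726.11
Long-Term Care Levy: 7.7% × R$15,890.00 = R$1,223.53
Solidarity Surcharge: 7.5% × R$15,890.00 = R$1,191.75
Pension Levy: 4.9% × R$15,890.00 = R$778.61
Total: R$2,726.11 + R$1,223.53 + R$1,191.75 + R$778.61 = R$5,920.00

R$5,920.00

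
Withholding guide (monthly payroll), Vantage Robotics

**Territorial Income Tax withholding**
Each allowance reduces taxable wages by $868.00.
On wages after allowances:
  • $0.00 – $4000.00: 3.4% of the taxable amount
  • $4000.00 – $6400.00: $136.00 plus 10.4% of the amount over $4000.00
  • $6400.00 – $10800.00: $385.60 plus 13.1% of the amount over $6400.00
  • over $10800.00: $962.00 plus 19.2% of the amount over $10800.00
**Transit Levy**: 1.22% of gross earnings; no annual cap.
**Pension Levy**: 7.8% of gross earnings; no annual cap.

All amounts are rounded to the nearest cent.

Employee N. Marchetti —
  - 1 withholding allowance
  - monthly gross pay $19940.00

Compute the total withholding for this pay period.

$4348.81

Territorial Income Tax: taxable = $19940.00 − 1×$868.00 = $19072.00
  $962.00 + 19.2% × ($19072.00 − $10800.00) = $962.00 + 19.2% × $8272.00 = $2550.22
Transit Levy: 1.22% × $19940.00 = $243.27
Pension Levy: 7.8% × $19940.00 = $1555.32
Total: $2550.22 + $243.27 + $1555.32 = $4348.81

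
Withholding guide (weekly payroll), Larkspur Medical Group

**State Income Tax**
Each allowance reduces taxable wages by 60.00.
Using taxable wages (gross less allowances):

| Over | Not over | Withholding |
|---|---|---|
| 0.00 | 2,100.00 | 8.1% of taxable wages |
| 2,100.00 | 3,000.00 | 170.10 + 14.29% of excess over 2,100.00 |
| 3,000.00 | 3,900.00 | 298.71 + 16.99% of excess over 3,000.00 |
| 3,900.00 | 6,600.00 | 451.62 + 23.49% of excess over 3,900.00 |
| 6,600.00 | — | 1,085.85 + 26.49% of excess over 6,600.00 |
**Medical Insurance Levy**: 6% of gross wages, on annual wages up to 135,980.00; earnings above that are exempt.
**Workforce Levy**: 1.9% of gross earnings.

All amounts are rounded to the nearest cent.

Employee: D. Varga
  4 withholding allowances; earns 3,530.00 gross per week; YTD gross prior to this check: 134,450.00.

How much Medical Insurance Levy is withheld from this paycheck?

Medical Insurance Levy: cap 135,980.00 − YTD 134,450.00 = 1,530.00 subject; 6% × 1,530.00 = 91.80

91.80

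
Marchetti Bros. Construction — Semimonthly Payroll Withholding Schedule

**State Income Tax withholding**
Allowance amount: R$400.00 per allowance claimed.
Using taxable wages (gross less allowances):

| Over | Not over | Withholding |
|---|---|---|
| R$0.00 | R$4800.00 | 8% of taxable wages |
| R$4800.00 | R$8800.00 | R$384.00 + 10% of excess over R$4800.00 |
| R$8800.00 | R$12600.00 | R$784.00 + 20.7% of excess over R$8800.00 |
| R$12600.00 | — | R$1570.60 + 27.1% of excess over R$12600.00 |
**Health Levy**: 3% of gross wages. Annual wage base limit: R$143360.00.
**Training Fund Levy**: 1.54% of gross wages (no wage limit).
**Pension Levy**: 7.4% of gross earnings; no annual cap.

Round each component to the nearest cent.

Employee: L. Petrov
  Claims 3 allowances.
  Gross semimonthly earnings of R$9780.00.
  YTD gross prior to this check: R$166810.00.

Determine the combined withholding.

R$1636.33

State Income Tax: taxable = R$9780.00 − 3×R$400.00 = R$8580.00
  R$384.00 + 10% × (R$8580.00 − R$4800.00) = R$384.00 + 10% × R$3780.00 = R$762.00
Health Levy: YTD R$166810.00 ≥ cap R$143360.00 → R$0.00
Training Fund Levy: 1.54% × R$9780.00 = R$150.61
Pension Levy: 7.4% × R$9780.00 = R$723.72
Total: R$762.00 + R$0.00 + R$150.61 + R$723.72 = R$1636.33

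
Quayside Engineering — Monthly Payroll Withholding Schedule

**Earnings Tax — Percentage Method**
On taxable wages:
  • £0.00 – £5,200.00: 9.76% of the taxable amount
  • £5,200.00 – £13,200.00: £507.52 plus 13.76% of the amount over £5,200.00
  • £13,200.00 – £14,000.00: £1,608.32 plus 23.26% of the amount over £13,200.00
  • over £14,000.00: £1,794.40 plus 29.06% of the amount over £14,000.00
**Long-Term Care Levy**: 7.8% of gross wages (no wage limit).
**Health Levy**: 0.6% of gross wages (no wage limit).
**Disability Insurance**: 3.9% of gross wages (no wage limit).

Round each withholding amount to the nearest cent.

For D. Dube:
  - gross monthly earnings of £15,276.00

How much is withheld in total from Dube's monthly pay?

Earnings Tax: taxable = £15,276.00
  £1,794.40 + 29.06% × (£15,276.00 − £14,000.00) = £1,794.40 + 29.06% × £1,276.00 = £2,165.21
Long-Term Care Levy: 7.8% × £15,276.00 = £1,191.53
Health Levy: 0.6% × £15,276.00 = £91.66
Disability Insurance: 3.9% × £15,276.00 = £595.76
Total: £2,165.21 + £1,191.53 + £91.66 + £595.76 = £4,044.16

£4,044.16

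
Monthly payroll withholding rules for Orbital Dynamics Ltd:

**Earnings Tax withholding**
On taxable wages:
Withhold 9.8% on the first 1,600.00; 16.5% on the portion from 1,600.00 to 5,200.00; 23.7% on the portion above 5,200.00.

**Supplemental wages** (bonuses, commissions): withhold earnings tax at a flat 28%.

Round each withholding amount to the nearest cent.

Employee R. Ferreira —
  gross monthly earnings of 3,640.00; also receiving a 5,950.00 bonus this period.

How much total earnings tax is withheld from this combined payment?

Earnings Tax: taxable = 3,640.00
  156.80 + 16.5% × (3,640.00 − 1,600.00) = 156.80 + 16.5% × 2,040.00 = 493.40
Supplemental (28% flat on bonus): 28% × 5,950.00 = 1,666.00
Total earnings tax: 493.40 + 1,666.00 = 2,159.40

2,159.40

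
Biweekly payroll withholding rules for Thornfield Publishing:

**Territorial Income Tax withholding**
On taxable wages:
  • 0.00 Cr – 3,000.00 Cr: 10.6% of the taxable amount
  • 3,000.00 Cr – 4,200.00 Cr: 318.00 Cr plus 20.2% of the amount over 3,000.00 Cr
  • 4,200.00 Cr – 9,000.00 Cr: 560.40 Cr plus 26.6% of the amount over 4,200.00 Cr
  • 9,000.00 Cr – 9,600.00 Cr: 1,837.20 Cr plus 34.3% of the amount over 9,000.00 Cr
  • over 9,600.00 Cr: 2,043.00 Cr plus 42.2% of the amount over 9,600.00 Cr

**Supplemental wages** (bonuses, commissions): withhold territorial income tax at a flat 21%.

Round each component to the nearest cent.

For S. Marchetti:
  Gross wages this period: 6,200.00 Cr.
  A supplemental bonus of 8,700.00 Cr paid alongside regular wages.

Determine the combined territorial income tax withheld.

Territorial Income Tax: taxable = 6,200.00 Cr
  560.40 Cr + 26.6% × (6,200.00 Cr − 4,200.00 Cr) = 560.40 Cr + 26.6% × 2,000.00 Cr = 1,092.40 Cr
Supplemental (21% flat on bonus): 21% × 8,700.00 Cr = 1,827.00 Cr
Total territorial income tax: 1,092.40 Cr + 1,827.00 Cr = 2,919.40 Cr

2,919.40 Cr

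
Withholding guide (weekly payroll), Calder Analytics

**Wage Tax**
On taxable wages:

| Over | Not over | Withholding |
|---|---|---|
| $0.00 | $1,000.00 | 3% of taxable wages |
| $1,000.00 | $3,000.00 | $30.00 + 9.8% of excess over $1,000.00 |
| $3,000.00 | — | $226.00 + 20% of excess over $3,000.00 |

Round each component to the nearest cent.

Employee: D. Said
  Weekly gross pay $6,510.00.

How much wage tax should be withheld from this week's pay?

Wage Tax: taxable = $6,510.00
  $226.00 + 20% × ($6,510.00 − $3,000.00) = $226.00 + 20% × $3,510.00 = $928.00

$928.00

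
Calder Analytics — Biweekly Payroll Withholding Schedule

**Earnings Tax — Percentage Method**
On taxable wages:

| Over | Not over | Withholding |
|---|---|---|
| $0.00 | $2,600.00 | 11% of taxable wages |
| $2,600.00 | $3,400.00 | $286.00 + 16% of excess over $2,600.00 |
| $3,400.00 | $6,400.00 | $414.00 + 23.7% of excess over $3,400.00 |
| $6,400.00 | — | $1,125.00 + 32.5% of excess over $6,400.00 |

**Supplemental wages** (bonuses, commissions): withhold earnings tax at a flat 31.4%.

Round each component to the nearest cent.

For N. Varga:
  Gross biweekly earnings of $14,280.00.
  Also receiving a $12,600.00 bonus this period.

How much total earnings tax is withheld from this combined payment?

$7,642.40

Earnings Tax: taxable = $14,280.00
  $1,125.00 + 32.5% × ($14,280.00 − $6,400.00) = $1,125.00 + 32.5% × $7,880.00 = $3,686.00
Supplemental (31.4% flat on bonus): 31.4% × $12,600.00 = $3,956.40
Total earnings tax: $3,686.00 + $3,956.40 = $7,642.40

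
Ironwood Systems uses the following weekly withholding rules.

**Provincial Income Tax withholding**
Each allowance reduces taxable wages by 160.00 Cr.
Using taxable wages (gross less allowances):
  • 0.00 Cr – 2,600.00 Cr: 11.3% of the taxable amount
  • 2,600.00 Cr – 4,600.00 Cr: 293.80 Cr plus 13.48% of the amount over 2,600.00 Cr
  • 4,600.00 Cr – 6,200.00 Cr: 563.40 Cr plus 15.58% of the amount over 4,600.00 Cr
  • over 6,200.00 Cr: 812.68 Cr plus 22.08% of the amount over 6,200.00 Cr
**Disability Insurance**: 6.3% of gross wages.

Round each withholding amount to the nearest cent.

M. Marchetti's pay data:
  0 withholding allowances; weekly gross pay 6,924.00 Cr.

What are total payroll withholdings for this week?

1,408.75 Cr

Provincial Income Tax: taxable = 6,924.00 Cr
  812.68 Cr + 22.08% × (6,924.00 Cr − 6,200.00 Cr) = 812.68 Cr + 22.08% × 724.00 Cr = 972.54 Cr
Disability Insurance: 6.3% × 6,924.00 Cr = 436.21 Cr
Total: 972.54 Cr + 436.21 Cr = 1,408.75 Cr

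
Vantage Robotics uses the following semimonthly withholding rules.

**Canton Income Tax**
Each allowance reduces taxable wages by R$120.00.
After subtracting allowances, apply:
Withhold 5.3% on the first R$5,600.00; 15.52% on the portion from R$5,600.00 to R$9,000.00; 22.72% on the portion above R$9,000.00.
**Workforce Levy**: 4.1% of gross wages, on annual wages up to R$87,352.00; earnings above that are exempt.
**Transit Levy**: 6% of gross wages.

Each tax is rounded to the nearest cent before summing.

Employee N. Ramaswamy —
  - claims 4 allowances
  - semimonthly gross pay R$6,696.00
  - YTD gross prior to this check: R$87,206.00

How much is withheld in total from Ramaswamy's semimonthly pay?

R$800.15

Canton Income Tax: taxable = R$6,696.00 − 4×R$120.00 = R$6,216.00
  R$296.80 + 15.52% × (R$6,216.00 − R$5,600.00) = R$296.80 + 15.52% × R$616.00 = R$392.40
Workforce Levy: cap R$87,352.00 − YTD R$87,206.00 = R$146.00 subject; 4.1% × R$146.00 = R$5.99
Transit Levy: 6% × R$6,696.00 = R$401.76
Total: R$392.40 + R$5.99 + R$401.76 = R$800.15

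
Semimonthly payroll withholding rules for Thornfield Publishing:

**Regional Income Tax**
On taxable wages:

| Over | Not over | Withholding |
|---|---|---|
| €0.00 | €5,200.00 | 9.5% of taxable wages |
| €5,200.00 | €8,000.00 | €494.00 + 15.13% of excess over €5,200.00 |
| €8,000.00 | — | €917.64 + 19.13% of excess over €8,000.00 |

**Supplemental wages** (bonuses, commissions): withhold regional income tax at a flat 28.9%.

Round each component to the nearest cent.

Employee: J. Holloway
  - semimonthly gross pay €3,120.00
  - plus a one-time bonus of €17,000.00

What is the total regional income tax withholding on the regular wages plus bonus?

€5,209.40

Regional Income Tax: taxable = €3,120.00
  9.5% × €3,120.00 = €296.40
Supplemental (28.9% flat on bonus): 28.9% × €17,000.00 = €4,913.00
Total regional income tax: €296.40 + €4,913.00 = €5,209.40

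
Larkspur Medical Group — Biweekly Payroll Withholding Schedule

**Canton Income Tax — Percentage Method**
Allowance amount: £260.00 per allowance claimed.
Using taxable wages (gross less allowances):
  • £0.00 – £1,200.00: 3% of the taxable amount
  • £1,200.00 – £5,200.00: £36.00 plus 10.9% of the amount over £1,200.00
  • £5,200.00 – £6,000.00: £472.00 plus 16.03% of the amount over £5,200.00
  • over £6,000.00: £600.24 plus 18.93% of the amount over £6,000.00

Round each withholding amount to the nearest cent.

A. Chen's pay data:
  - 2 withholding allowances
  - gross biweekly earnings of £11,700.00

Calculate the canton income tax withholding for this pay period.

Canton Income Tax: taxable = £11,700.00 − 2×£260.00 = £11,180.00
  £600.24 + 18.93% × (£11,180.00 − £6,000.00) = £600.24 + 18.93% × £5,180.00 = £1,580.81

£1,580.81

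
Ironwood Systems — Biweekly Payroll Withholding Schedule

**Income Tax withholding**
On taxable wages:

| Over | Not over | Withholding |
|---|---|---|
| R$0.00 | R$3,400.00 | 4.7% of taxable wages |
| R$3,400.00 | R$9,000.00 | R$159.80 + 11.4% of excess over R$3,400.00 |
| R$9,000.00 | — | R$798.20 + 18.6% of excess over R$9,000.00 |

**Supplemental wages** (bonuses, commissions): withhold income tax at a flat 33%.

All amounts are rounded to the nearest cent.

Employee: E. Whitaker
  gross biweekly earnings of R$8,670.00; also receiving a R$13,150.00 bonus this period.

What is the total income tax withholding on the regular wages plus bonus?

Income Tax: taxable = R$8,670.00
  R$159.80 + 11.4% × (R$8,670.00 − R$3,400.00) = R$159.80 + 11.4% × R$5,270.00 = R$760.58
Supplemental (33% flat on bonus): 33% × R$13,150.00 = R$4,339.50
Total income tax: R$760.58 + R$4,339.50 = R$5,100.08

R$5,100.08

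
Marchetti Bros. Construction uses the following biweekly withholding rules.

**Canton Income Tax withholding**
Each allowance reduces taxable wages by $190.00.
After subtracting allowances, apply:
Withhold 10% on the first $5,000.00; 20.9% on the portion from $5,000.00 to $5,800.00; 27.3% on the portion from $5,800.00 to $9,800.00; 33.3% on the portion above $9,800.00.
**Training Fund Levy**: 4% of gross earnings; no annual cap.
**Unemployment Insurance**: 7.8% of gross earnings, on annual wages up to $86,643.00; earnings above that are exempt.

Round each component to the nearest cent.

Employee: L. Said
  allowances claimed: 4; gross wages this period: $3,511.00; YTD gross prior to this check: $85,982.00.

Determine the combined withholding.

$467.10

Canton Income Tax: taxable = $3,511.00 − 4×$190.00 = $2,751.00
  10% × $2,751.00 = $275.10
Training Fund Levy: 4% × $3,511.00 = $140.44
Unemployment Insurance: cap $86,643.00 − YTD $85,982.00 = $661.00 subject; 7.8% × $661.00 = $51.56
Total: $275.10 + $140.44 + $51.56 = $467.10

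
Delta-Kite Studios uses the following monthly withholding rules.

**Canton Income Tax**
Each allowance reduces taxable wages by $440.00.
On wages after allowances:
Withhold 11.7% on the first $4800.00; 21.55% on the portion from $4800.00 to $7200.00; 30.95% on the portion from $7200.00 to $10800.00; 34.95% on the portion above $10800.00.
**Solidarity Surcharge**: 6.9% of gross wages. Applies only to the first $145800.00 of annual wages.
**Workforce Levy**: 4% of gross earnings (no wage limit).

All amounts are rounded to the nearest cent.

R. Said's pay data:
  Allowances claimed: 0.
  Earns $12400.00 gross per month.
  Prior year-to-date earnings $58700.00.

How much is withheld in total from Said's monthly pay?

Canton Income Tax: taxable = $12400.00
  $2193.00 + 34.95% × ($12400.00 − $10800.00) = $2193.00 + 34.95% × $1600.00 = $2752.20
Solidarity Surcharge: 6.9% × $12400.00 = $855.60
Workforce Levy: 4% × $12400.00 = $496.00
Total: $2752.20 + $855.60 + $496.00 = $4103.80

$4103.80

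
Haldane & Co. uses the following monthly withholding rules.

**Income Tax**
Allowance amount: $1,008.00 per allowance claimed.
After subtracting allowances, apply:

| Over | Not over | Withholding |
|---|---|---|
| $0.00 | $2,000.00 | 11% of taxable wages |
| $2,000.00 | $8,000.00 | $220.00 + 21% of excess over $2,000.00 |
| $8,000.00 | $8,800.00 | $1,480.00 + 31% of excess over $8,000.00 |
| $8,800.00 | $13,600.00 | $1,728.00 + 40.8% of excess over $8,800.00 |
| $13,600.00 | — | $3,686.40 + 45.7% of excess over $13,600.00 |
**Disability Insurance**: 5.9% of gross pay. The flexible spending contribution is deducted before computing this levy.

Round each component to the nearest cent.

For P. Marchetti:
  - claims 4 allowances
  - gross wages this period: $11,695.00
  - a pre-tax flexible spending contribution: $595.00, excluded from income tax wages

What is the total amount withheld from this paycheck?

$1,939.18

Income Tax: taxable = $11,695.00 − $595.00 − 4×$1,008.00 = $7,068.00
  $220.00 + 21% × ($7,068.00 − $2,000.00) = $220.00 + 21% × $5,068.00 = $1,284.28
Disability Insurance: 5.9% × $11,100.00 = $654.90
Total: $1,284.28 + $654.90 = $1,939.18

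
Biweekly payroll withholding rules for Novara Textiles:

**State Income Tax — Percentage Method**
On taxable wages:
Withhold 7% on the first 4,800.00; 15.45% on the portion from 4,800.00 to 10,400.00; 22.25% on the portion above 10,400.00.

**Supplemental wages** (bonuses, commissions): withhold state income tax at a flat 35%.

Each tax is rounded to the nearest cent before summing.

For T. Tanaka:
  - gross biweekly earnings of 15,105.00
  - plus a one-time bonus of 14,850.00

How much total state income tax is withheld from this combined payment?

State Income Tax: taxable = 15,105.00
  1,201.20 + 22.25% × (15,105.00 − 10,400.00) = 1,201.20 + 22.25% × 4,705.00 = 2,248.06
Supplemental (35% flat on bonus): 35% × 14,850.00 = 5,197.50
Total state income tax: 2,248.06 + 5,197.50 = 7,445.56

7,445.56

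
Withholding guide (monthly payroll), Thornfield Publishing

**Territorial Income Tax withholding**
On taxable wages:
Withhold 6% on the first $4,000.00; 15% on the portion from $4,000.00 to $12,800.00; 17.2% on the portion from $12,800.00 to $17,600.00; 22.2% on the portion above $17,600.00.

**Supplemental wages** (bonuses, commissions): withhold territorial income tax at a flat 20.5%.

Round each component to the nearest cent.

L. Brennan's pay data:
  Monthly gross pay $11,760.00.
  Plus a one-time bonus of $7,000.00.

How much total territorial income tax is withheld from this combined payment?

$2,839.00

Territorial Income Tax: taxable = $11,760.00
  $240.00 + 15% × ($11,760.00 − $4,000.00) = $240.00 + 15% × $7,760.00 = $1,404.00
Supplemental (20.5% flat on bonus): 20.5% × $7,000.00 = $1,435.00
Total territorial income tax: $1,404.00 + $1,435.00 = $2,839.00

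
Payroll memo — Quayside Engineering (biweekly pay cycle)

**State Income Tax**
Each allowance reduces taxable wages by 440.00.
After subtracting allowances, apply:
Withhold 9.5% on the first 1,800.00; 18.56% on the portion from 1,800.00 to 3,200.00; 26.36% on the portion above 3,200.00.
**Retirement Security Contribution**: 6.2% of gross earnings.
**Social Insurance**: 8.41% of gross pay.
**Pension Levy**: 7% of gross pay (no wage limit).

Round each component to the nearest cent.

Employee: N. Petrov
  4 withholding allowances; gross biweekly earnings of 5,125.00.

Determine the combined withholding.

State Income Tax: taxable = 5,125.00 − 4×440.00 = 3,365.00
  430.84 + 26.36% × (3,365.00 − 3,200.00) = 430.84 + 26.36% × 165.00 = 474.33
Retirement Security Contribution: 6.2% × 5,125.00 = 317.75
Social Insurance: 8.41% × 5,125.00 = 431.01
Pension Levy: 7% × 5,125.00 = 358.75
Total: 474.33 + 317.75 + 431.01 + 358.75 = 1,581.84

1,581.84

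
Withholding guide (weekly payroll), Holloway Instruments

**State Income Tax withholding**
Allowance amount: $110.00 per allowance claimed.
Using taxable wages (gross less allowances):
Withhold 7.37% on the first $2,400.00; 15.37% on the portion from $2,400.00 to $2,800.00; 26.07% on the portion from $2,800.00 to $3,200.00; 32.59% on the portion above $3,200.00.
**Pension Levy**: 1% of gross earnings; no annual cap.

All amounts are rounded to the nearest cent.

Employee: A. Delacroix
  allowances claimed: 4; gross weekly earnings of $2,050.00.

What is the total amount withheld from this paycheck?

State Income Tax: taxable = $2,050.00 − 4×$110.00 = $1,610.00
  7.37% × $1,610.00 = $118.66
Pension Levy: 1% × $2,050.00 = $20.50
Total: $118.66 + $20.50 = $139.16

$139.16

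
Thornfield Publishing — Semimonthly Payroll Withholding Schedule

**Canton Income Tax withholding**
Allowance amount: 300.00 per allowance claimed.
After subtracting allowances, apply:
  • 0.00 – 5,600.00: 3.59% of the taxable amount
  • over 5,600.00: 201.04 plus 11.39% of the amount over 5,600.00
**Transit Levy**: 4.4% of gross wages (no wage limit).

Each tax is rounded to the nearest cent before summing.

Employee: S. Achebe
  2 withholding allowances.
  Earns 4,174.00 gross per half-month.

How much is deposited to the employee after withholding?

Canton Income Tax: taxable = 4,174.00 − 2×300.00 = 3,574.00
  3.59% × 3,574.00 = 128.31
Transit Levy: 4.4% × 4,174.00 = 183.66
Total withheld: 128.31 + 183.66 = 311.97
Net pay: 4,174.00 − 311.97 = 3,862.03

3,862.03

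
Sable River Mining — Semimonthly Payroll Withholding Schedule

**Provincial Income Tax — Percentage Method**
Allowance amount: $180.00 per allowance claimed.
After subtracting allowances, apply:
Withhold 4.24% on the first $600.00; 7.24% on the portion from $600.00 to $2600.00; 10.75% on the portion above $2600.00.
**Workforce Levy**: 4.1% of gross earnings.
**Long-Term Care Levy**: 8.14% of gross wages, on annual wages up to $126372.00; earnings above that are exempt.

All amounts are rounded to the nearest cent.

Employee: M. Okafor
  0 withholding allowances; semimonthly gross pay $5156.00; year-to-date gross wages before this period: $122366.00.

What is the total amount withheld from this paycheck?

Provincial Income Tax: taxable = $5156.00
  $170.24 + 10.75% × ($5156.00 − $2600.00) = $170.24 + 10.75% × $2556.00 = $445.01
Workforce Levy: 4.1% × $5156.00 = $211.40
Long-Term Care Levy: cap $126372.00 − YTD $122366.00 = $4006.00 subject; 8.14% × $4006.00 = $326.09
Total: $445.01 + $211.40 + $326.09 = $982.50

$982.50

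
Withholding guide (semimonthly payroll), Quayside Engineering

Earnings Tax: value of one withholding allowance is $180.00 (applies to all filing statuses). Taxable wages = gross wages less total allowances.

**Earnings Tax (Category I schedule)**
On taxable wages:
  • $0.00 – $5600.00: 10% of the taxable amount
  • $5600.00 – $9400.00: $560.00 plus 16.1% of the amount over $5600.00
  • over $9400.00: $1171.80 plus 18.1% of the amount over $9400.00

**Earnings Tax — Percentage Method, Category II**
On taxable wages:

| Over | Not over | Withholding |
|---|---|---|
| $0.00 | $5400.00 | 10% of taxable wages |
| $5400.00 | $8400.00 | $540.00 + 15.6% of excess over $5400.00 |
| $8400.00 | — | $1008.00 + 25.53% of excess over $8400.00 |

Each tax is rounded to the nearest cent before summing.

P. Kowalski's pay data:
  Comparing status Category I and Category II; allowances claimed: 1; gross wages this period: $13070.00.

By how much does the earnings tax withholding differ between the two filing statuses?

Earnings Tax (Category I): taxable = $13070.00 − 1×$180.00 = $12890.00
  $1171.80 + 18.1% × ($12890.00 − $9400.00) = $1171.80 + 18.1% × $3490.00 = $1803.49
Earnings Tax (Category II): taxable = $13070.00 − 1×$180.00 = $12890.00
  $1008.00 + 25.53% × ($12890.00 − $8400.00) = $1008.00 + 25.53% × $4490.00 = $2154.30
Difference: |$1803.49 − $2154.30| = $350.81 (higher under Category II)

$350.81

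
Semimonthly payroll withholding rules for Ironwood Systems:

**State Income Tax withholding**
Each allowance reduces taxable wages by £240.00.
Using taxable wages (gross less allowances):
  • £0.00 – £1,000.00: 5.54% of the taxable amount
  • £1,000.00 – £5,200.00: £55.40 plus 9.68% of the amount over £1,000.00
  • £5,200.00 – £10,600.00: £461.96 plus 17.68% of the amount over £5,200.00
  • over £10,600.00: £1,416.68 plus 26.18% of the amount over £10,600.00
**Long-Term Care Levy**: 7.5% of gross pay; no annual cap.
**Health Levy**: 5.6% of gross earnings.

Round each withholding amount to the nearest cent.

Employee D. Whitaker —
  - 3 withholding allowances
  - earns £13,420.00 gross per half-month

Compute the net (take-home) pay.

State Income Tax: taxable = £13,420.00 − 3×£240.00 = £12,700.00
  £1,416.68 + 26.18% × (£12,700.00 − £10,600.00) = £1,416.68 + 26.18% × £2,100.00 = £1,966.46
Long-Term Care Levy: 7.5% × £13,420.00 = £1,006.50
Health Levy: 5.6% × £13,420.00 = £751.52
Total withheld: £1,966.46 + £1,006.50 + £751.52 = £3,724.48
Net pay: £13,420.00 − £3,724.48 = £9,695.52

£9,695.52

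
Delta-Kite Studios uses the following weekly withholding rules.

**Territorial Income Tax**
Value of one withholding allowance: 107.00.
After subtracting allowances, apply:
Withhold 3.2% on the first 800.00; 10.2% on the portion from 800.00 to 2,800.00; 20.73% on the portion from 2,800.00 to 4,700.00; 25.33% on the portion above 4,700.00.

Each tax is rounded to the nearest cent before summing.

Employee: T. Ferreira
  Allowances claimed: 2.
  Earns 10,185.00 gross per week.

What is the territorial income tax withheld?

Territorial Income Tax: taxable = 10,185.00 − 2×107.00 = 9,971.00
  623.47 + 25.33% × (9,971.00 − 4,700.00) = 623.47 + 25.33% × 5,271.00 = 1,958.61

1,958.61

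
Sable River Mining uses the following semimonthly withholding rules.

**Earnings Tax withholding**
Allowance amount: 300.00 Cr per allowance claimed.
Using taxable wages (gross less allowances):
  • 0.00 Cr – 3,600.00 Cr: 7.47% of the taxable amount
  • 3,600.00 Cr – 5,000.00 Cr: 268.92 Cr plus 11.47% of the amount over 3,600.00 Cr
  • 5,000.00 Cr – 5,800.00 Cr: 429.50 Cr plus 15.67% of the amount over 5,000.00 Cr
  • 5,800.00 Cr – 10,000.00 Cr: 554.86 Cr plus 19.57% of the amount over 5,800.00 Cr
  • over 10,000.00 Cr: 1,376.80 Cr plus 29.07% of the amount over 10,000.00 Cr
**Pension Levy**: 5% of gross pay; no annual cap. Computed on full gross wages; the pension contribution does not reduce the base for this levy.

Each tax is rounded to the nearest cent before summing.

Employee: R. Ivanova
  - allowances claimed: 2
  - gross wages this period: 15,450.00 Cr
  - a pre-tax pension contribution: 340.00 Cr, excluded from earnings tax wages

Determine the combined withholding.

Earnings Tax: taxable = 15,450.00 Cr − 340.00 Cr − 2×300.00 Cr = 14,510.00 Cr
  1,376.80 Cr + 29.07% × (14,510.00 Cr − 10,000.00 Cr) = 1,376.80 Cr + 29.07% × 4,510.00 Cr = 2,687.86 Cr
Pension Levy: 5% × 15,450.00 Cr = 772.50 Cr
Total: 2,687.86 Cr + 772.50 Cr = 3,460.36 Cr

3,460.36 Cr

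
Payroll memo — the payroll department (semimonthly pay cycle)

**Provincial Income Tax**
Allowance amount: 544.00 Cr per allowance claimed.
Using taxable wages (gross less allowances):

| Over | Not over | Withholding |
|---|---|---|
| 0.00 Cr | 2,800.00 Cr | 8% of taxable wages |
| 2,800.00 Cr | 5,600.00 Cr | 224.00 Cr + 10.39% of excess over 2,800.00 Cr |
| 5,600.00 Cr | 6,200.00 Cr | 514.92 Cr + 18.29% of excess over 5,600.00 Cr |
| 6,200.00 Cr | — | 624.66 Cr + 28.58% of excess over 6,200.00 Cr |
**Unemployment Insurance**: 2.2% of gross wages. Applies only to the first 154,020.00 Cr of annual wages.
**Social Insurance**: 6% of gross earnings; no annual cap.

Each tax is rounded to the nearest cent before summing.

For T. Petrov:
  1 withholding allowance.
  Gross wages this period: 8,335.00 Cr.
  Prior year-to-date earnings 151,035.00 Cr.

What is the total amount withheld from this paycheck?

1,645.14 Cr

Provincial Income Tax: taxable = 8,335.00 Cr − 1×544.00 Cr = 7,791.00 Cr
  624.66 Cr + 28.58% × (7,791.00 Cr − 6,200.00 Cr) = 624.66 Cr + 28.58% × 1,591.00 Cr = 1,079.37 Cr
Unemployment Insurance: cap 154,020.00 Cr − YTD 151,035.00 Cr = 2,985.00 Cr subject; 2.2% × 2,985.00 Cr = 65.67 Cr
Social Insurance: 6% × 8,335.00 Cr = 500.10 Cr
Total: 1,079.37 Cr + 65.67 Cr + 500.10 Cr = 1,645.14 Cr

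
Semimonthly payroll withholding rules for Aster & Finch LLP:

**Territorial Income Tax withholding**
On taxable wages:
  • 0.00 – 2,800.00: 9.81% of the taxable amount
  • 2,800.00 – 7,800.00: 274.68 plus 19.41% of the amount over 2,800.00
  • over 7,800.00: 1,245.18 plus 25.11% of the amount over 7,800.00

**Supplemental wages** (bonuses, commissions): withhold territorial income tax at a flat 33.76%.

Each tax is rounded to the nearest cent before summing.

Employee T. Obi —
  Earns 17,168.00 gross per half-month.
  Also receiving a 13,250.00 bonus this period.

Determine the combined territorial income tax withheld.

Territorial Income Tax: taxable = 17,168.00
  1,245.18 + 25.11% × (17,168.00 − 7,800.00) = 1,245.18 + 25.11% × 9,368.00 = 3,597.48
Supplemental (33.76% flat on bonus): 33.76% × 13,250.00 = 4,473.20
Total territorial income tax: 3,597.48 + 4,473.20 = 8,070.68

8,070.68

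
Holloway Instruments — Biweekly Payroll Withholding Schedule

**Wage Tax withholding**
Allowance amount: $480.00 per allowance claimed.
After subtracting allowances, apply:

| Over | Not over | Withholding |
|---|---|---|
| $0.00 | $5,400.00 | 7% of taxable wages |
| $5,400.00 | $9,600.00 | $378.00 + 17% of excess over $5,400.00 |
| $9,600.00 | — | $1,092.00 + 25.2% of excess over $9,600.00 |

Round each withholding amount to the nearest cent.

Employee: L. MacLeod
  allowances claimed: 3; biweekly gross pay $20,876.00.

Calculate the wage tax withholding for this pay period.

Wage Tax: taxable = $20,876.00 − 3×$480.00 = $19,436.00
  $1,092.00 + 25.2% × ($19,436.00 − $9,600.00) = $1,092.00 + 25.2% × $9,836.00 = $3,570.67

$3,570.67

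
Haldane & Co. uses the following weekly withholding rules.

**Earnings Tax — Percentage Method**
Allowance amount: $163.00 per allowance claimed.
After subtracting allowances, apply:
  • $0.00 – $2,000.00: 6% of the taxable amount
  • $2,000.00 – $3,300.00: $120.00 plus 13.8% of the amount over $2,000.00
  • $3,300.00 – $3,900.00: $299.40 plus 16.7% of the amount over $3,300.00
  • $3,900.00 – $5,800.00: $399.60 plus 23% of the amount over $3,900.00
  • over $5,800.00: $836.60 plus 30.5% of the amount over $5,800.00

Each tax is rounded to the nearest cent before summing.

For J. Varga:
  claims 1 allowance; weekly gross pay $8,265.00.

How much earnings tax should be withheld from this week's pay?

Earnings Tax: taxable = $8,265.00 − 1×$163.00 = $8,102.00
  $836.60 + 30.5% × ($8,102.00 − $5,800.00) = $836.60 + 30.5% × $2,302.00 = $1,538.71

$1,538.71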